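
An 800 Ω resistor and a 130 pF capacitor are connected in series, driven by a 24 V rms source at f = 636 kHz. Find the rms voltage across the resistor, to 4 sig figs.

ω = 2πf = 3.996e+06 rad/s
X_C = 1/(ωC) = 1925 Ω
Z = 800.0 − j1925 Ω
|Z| = √(800.0² + 1925²) = 2085 Ω
I = V/|Z| = 11.51 mA
V_R = I·|Z_R| = 0.01151 × 800.0 = 9.211 V

9.211 V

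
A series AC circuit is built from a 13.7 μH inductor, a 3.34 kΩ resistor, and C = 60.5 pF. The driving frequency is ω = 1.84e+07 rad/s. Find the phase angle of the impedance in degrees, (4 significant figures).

X_L = ωL = 252.1 Ω
X_C = 1/(ωC) = 898.3 Ω
Net reactance X = X_L − X_C = -646.2 Ω
Z = 3340 − j646.2 Ω
|Z| = √(3340² + 646.2²) = 3402 Ω
∠Z = arctan(-646.2/3340) = -10.95°

-10.95°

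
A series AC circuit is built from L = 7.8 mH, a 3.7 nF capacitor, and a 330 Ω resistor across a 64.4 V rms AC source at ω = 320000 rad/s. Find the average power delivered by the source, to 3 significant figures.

483 mW

X_L = ωL = 2500 Ω
X_C = 1/(ωC) = 845 Ω
Net reactance X = X_L − X_C = 1650 Ω
Z = 330 + j1650 Ω
|Z| = √(330² + 1650²) = 1680 Ω
∠Z = arctan(1650/330) = 78.7°
I = V/|Z| = 38.2 mA
P = VI cos φ = 64.4 × 0.0382 × cos(78.7°) = 483 mW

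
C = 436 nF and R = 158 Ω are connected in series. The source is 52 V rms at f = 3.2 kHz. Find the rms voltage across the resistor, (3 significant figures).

ω = 2πf = 20110 rad/s
X_C = 1/(ωC) = 114 Ω
Z = 158 − j114 Ω
|Z| = √(158² + 114²) = 195 Ω
I = V/|Z| = 267 mA
V_R = I·|Z_R| = 0.267 × 158 = 42.2 V

42.2 V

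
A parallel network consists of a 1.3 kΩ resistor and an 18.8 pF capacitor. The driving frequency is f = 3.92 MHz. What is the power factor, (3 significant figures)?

ω = 2πf = 2.463e+07 rad/s
X_C = 1/(ωC) = 2160 Ω
Parallel: admittances add. Y = 1/R + jωC
Y = (0.000769 + j0.000463) S
|Y| = 0.000898 S → |Z| = 1/|Y| = 1110 Ω, ∠Z = −∠Y = -31.0°
cos φ = cos(-31.0°) = 0.857

0.857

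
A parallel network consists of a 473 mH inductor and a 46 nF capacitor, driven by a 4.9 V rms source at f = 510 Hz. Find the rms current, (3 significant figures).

ω = 2πf = 3204 rad/s
X_L = ωL = 1520 Ω
X_C = 1/(ωC) = 6780 Ω
Parallel: admittances add. Y = 1/(jωL) + jωC
Y = (0 − j0.000512) S
|Y| = 0.000512 S → |Z| = 1/|Y| = 1950 Ω, ∠Z = −∠Y = 90.0°
I = V/|Z| = 4.9/1950 = 2.51 mA

2.51 mA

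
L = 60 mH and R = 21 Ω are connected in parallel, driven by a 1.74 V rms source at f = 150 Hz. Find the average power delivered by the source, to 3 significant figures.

144 mW

ω = 2πf = 942.5 rad/s
X_L = ωL = 56.5 Ω
Parallel: admittances add. Y = 1/R + 1/(jωL)
Y = (0.0476 − j0.0177) S
|Y| = 0.0508 S → |Z| = 1/|Y| = 19.7 Ω, ∠Z = −∠Y = 20.4°
I = V/|Z| = 88.4 mA
P = VI cos φ = 1.74 × 0.0884 × cos(20.4°) = 144 mW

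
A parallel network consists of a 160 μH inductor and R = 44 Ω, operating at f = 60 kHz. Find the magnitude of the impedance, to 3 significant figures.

ω = 2πf = 377000 rad/s
X_L = ωL = 60.3 Ω
Parallel: admittances add. Y = 1/R + 1/(jωL)
Y = (0.0227 − j0.0166) S
|Y| = 0.0281 S → |Z| = 1/|Y| = 35.5 Ω, ∠Z = −∠Y = 36.1°

35.5 Ω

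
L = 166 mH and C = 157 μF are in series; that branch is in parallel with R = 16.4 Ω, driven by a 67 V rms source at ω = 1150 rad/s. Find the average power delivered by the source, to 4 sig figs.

X_L = ωL = 190.9 Ω
X_C = 1/(ωC) = 5.539 Ω
Branch 1: Z₁ = R = 16.40 Ω
Branch 2 (series LC): Z₂ = j(X_L − X_C) = j185.4 Ω
Parallel: Z = Z₁Z₂/(Z₁+Z₂), |Z| = 16.34 Ω, ∠Z = 5.056°
I = V/|Z| = 4.101 A
P = VI cos φ = 67 × 4.101 × cos(5.056°) = 273.7 W

273.7 W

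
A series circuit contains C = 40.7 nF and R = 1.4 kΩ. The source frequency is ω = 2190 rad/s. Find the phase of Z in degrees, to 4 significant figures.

-82.89°

X_C = 1/(ωC) = 11220 Ω
Z = 1400 − j11220 Ω
|Z| = √(1400² + 11220²) = 11310 Ω
∠Z = arctan(-11220/1400) = -82.89°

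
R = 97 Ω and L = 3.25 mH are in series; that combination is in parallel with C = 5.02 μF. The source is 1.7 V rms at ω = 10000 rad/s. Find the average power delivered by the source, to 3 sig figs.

X_L = ωL = 32.5 Ω
X_C = 1/(ωC) = 19.9 Ω
Branch 1 (R+jX_L): Z₁ = 97.0 + j32.5 Ω, |Z₁| = 102 Ω
Branch 2 (−jX_C): Z₂ = −j19.9 Ω
Parallel: Z = Z₁Z₂/(Z₁+Z₂), |Z| = 20.8 Ω, ∠Z = -78.9°
I = V/|Z| = 81.6 mA
P = VI cos φ = 1.7 × 0.0816 × cos(-78.9°) = 26.8 mW

26.8 mW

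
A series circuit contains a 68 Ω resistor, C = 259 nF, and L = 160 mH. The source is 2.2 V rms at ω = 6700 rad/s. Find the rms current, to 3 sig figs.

X_L = ωL = 1070 Ω
X_C = 1/(ωC) = 576 Ω
Net reactance X = X_L − X_C = 496 Ω
Z = 68.0 + j496 Ω
|Z| = √(68.0² + 496²) = 500 Ω
I = V/|Z| = 2.2/500 = 4.40 mA

4.40 mA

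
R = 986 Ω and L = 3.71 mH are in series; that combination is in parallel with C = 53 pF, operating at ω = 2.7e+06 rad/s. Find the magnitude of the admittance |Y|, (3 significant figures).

45.3 μS

X_L = ωL = 10000 Ω
X_C = 1/(ωC) = 6990 Ω
Branch 1 (R+jX_L): Z₁ = 986 + j10000 Ω, |Z₁| = 10100 Ω
Branch 2 (−jX_C): Z₂ = −j6990 Ω
Parallel: Z = Z₁Z₂/(Z₁+Z₂), |Z| = 22100 Ω, ∠Z = -77.6°
|Y| = 1/|Z| = 45.3 μS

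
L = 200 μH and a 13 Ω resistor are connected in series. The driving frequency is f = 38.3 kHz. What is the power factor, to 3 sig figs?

ω = 2πf = 240600 rad/s
X_L = ωL = 48.1 Ω
Z = 13.0 + j48.1 Ω
|Z| = √(13.0² + 48.1²) = 49.9 Ω
∠Z = arctan(48.1/13.0) = 74.9°
cos φ = cos(74.9°) = 0.261

0.261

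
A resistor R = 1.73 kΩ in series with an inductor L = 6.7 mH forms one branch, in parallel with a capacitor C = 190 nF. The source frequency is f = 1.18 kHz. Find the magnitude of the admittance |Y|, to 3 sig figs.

1.51 mS

ω = 2πf = 7414 rad/s
X_L = ωL = 49.7 Ω
X_C = 1/(ωC) = 710 Ω
Branch 1 (R+jX_L): Z₁ = 1730 + j49.7 Ω, |Z₁| = 1730 Ω
Branch 2 (−jX_C): Z₂ = −j710 Ω
Parallel: Z = Z₁Z₂/(Z₁+Z₂), |Z| = 663 Ω, ∠Z = -67.5°
|Y| = 1/|Z| = 1.51 mS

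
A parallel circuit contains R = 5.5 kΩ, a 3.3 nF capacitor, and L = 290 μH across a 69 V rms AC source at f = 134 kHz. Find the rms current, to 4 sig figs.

ω = 2πf = 841900 rad/s
X_L = ωL = 244.2 Ω
X_C = 1/(ωC) = 359.9 Ω
Parallel: admittances add. Y = 1/R + 1/(jωL) + jωC
Y = (0.0001818 − j0.001317) S
|Y| = 0.001330 S → |Z| = 1/|Y| = 752.1 Ω, ∠Z = −∠Y = 82.14°
I = V/|Z| = 69/752.1 = 91.75 mA

91.75 mA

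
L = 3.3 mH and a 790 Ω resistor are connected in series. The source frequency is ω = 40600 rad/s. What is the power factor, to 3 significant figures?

0.986

X_L = ωL = 134 Ω
Z = 790 + j134 Ω
|Z| = √(790² + 134²) = 801 Ω
∠Z = arctan(134/790) = 9.63°
cos φ = cos(9.63°) = 0.986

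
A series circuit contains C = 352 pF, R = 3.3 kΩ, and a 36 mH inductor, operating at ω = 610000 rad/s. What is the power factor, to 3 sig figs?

X_L = ωL = 22000 Ω
X_C = 1/(ωC) = 4660 Ω
Net reactance X = X_L − X_C = 17300 Ω
Z = 3300 + j17300 Ω
|Z| = √(3300² + 17300²) = 17600 Ω
∠Z = arctan(17300/3300) = 79.2°
cos φ = cos(79.2°) = 0.187

0.187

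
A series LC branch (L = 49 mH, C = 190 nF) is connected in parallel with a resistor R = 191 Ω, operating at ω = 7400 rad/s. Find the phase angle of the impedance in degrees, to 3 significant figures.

-28.7°

X_L = ωL = 363 Ω
X_C = 1/(ωC) = 711 Ω
Branch 1: Z₁ = R = 191 Ω
Branch 2 (series LC): Z₂ = j(X_L − X_C) = −j349 Ω
Parallel: Z = Z₁Z₂/(Z₁+Z₂), |Z| = 168 Ω, ∠Z = -28.7°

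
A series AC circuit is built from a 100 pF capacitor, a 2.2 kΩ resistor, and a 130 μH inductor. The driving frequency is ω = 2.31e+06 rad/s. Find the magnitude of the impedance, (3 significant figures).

X_L = ωL = 300 Ω
X_C = 1/(ωC) = 4330 Ω
Net reactance X = X_L − X_C = -4030 Ω
Z = 2200 − j4030 Ω
|Z| = √(2200² + 4030²) = 4590 Ω

4590 Ω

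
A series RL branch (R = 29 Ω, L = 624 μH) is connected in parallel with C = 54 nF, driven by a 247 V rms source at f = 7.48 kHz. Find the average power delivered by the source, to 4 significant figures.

1.040 kW

ω = 2πf = 47000 rad/s
X_L = ωL = 29.33 Ω
X_C = 1/(ωC) = 394.0 Ω
Branch 1 (R+jX_L): Z₁ = 29.00 + j29.33 Ω, |Z₁| = 41.24 Ω
Branch 2 (−jX_C): Z₂ = −j394.0 Ω
Parallel: Z = Z₁Z₂/(Z₁+Z₂), |Z| = 44.42 Ω, ∠Z = 40.77°
I = V/|Z| = 5.561 A
P = VI cos φ = 247 × 5.561 × cos(40.77°) = 1.040 kW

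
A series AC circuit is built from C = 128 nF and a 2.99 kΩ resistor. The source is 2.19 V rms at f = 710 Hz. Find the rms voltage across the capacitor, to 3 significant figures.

ω = 2πf = 4461 rad/s
X_C = 1/(ωC) = 1750 Ω
Z = 2990 − j1750 Ω
|Z| = √(2990² + 1750²) = 3470 Ω
I = V/|Z| = 632 μA
V_C = I·|Z_C| = 0.000632 × 1750 = 1.11 V

1.11 V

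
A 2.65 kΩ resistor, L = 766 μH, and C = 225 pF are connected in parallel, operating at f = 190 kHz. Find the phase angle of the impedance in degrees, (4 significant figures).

ω = 2πf = 1.194e+06 rad/s
X_L = ωL = 914.5 Ω
X_C = 1/(ωC) = 3723 Ω
Parallel: admittances add. Y = 1/R + 1/(jωL) + jωC
Y = (0.0003774 − j0.0008249) S
|Y| = 0.0009072 S → |Z| = 1/|Y| = 1102 Ω, ∠Z = −∠Y = 65.42°

65.42°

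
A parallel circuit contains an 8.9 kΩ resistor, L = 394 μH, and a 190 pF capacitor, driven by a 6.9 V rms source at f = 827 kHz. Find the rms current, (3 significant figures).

3.53 mA

ω = 2πf = 5.196e+06 rad/s
X_L = ωL = 2050 Ω
X_C = 1/(ωC) = 1010 Ω
Parallel: admittances add. Y = 1/R + 1/(jωL) + jωC
Y = (0.000112 + j0.000499) S
|Y| = 0.000511 S → |Z| = 1/|Y| = 1960 Ω, ∠Z = −∠Y = -77.3°
I = V/|Z| = 6.9/1960 = 3.53 mA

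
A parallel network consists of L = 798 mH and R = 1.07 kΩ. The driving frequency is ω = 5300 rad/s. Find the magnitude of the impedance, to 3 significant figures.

1040 Ω

X_L = ωL = 4230 Ω
Parallel: admittances add. Y = 1/R + 1/(jωL)
Y = (0.000935 − j0.000236) S
|Y| = 0.000964 S → |Z| = 1/|Y| = 1040 Ω, ∠Z = −∠Y = 14.2°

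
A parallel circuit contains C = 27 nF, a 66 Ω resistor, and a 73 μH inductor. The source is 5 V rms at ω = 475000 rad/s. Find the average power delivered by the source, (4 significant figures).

378.8 mW

X_L = ωL = 34.67 Ω
X_C = 1/(ωC) = 77.97 Ω
Parallel: admittances add. Y = 1/R + 1/(jωL) + jωC
Y = (0.01515 − j0.01601) S
|Y| = 0.02205 S → |Z| = 1/|Y| = 45.36 Ω, ∠Z = −∠Y = 46.59°
I = V/|Z| = 110.2 mA
P = VI cos φ = 5 × 0.1102 × cos(46.59°) = 378.8 mW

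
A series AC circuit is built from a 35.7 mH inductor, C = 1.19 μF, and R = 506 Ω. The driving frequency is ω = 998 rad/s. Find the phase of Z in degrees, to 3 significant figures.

-57.9°

X_L = ωL = 35.6 Ω
X_C = 1/(ωC) = 842 Ω
Net reactance X = X_L − X_C = -806 Ω
Z = 506 − j806 Ω
|Z| = √(506² + 806²) = 952 Ω
∠Z = arctan(-806/506) = -57.9°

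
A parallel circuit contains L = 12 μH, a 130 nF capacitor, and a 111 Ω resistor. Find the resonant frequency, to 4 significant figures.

127.4 kHz

ω₀ = 1/√(LC) = 1/√(1.2e-05 × 1.3e-07) = 800600 rad/s
f₀ = ω₀/(2π) = 127.4 kHz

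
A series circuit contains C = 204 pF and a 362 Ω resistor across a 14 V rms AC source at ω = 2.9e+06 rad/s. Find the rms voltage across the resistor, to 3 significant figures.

2.93 V

X_C = 1/(ωC) = 1690 Ω
Z = 362 − j1690 Ω
|Z| = √(362² + 1690²) = 1730 Ω
I = V/|Z| = 8.10 mA
V_R = I·|Z_R| = 0.00810 × 362 = 2.93 V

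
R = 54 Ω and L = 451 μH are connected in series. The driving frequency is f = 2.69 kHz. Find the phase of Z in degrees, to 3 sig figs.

ω = 2πf = 16900 rad/s
X_L = ωL = 7.62 Ω
Z = 54.0 + j7.62 Ω
|Z| = √(54.0² + 7.62²) = 54.5 Ω
∠Z = arctan(7.62/54.0) = 8.03°

8.03°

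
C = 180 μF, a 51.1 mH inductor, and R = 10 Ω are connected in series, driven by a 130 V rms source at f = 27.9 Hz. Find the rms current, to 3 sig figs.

5.23 A

ω = 2πf = 175.3 rad/s
X_L = ωL = 8.96 Ω
X_C = 1/(ωC) = 31.7 Ω
Net reactance X = X_L − X_C = -22.7 Ω
Z = 10.0 − j22.7 Ω
|Z| = √(10.0² + 22.7²) = 24.8 Ω
I = V/|Z| = 130/24.8 = 5.23 A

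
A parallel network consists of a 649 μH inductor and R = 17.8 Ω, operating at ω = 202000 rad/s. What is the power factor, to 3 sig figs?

0.991

X_L = ωL = 131 Ω
Parallel: admittances add. Y = 1/R + 1/(jωL)
Y = (0.0562 − j0.00763) S
|Y| = 0.0567 S → |Z| = 1/|Y| = 17.6 Ω, ∠Z = −∠Y = 7.73°
cos φ = cos(7.73°) = 0.991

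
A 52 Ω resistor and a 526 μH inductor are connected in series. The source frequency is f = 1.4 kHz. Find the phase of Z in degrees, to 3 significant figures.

ω = 2πf = 8796 rad/s
X_L = ωL = 4.63 Ω
Z = 52.0 + j4.63 Ω
|Z| = √(52.0² + 4.63²) = 52.2 Ω
∠Z = arctan(4.63/52.0) = 5.08°

5.08°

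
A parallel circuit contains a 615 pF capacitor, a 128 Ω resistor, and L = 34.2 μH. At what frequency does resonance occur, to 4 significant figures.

1.097 MHz

ω₀ = 1/√(LC) = 1/√(3.42e-05 × 6.15e-10) = 6.895e+06 rad/s
f₀ = ω₀/(2π) = 1.097 MHz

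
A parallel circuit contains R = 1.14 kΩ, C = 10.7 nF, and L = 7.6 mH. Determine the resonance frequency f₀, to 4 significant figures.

17.65 kHz

ω₀ = 1/√(LC) = 1/√(0.0076 × 1.07e-08) = 110900 rad/s
f₀ = ω₀/(2π) = 17.65 kHz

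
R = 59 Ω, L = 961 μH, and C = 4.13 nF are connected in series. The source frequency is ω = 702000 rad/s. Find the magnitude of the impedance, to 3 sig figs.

X_L = ωL = 675 Ω
X_C = 1/(ωC) = 345 Ω
Net reactance X = X_L − X_C = 330 Ω
Z = 59.0 + j330 Ω
|Z| = √(59.0² + 330²) = 335 Ω

335 Ω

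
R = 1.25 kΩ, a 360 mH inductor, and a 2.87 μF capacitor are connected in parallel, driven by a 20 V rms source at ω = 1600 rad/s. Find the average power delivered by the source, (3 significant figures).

X_L = ωL = 576 Ω
X_C = 1/(ωC) = 218 Ω
Parallel: admittances add. Y = 1/R + 1/(jωL) + jωC
Y = (0.000800 + j0.00286) S
|Y| = 0.00297 S → |Z| = 1/|Y| = 337 Ω, ∠Z = −∠Y = -74.4°
I = V/|Z| = 59.3 mA
P = VI cos φ = 20 × 0.0593 × cos(-74.4°) = 320 mW

320 mW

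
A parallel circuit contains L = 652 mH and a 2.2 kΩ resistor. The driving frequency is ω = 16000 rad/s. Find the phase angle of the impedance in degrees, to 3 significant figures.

11.9°

X_L = ωL = 10400 Ω
Parallel: admittances add. Y = 1/R + 1/(jωL)
Y = (0.000455 − j9.59e-05) S
|Y| = 0.000465 S → |Z| = 1/|Y| = 2150 Ω, ∠Z = −∠Y = 11.9°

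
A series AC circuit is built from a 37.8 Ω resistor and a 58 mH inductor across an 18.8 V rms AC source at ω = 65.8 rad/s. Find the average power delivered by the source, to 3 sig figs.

9.26 W

X_L = ωL = 3.82 Ω
Z = 37.8 + j3.82 Ω
|Z| = √(37.8² + 3.82²) = 38.0 Ω
∠Z = arctan(3.82/37.8) = 5.77°
I = V/|Z| = 495 mA
P = VI cos φ = 18.8 × 0.495 × cos(5.77°) = 9.26 W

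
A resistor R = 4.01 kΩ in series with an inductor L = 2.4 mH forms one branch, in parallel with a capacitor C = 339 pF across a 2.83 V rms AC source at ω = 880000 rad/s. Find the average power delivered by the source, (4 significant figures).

1.564 mW

X_L = ωL = 2112 Ω
X_C = 1/(ωC) = 3352 Ω
Branch 1 (R+jX_L): Z₁ = 4010 + j2112 Ω, |Z₁| = 4532 Ω
Branch 2 (−jX_C): Z₂ = −j3352 Ω
Parallel: Z = Z₁Z₂/(Z₁+Z₂), |Z| = 3619 Ω, ∠Z = -45.04°
I = V/|Z| = 781.9 μA
P = VI cos φ = 2.83 × 0.0007819 × cos(-45.04°) = 1.564 mW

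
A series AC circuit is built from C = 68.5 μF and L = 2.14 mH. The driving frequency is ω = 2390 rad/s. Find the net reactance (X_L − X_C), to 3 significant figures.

X_L = ωL = 5.11 Ω
X_C = 1/(ωC) = 6.11 Ω
X = 5.11 − 6.11 = -0.994 Ω

-0.994 Ω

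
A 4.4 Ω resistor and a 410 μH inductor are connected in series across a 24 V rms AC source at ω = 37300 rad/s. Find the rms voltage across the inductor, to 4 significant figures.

23.06 V

X_L = ωL = 15.29 Ω
Z = 4.400 + j15.29 Ω
|Z| = √(4.400² + 15.29²) = 15.91 Ω
I = V/|Z| = 1.508 A
V_L = I·|Z_L| = 1.508 × 15.29 = 23.06 V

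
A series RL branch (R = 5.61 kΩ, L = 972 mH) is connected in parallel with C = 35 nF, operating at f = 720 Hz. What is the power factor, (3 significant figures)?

0.838

ω = 2πf = 4524 rad/s
X_L = ωL = 4400 Ω
X_C = 1/(ωC) = 6320 Ω
Branch 1 (R+jX_L): Z₁ = 5610 + j4400 Ω, |Z₁| = 7130 Ω
Branch 2 (−jX_C): Z₂ = −j6320 Ω
Parallel: Z = Z₁Z₂/(Z₁+Z₂), |Z| = 7590 Ω, ∠Z = -33.0°
cos φ = cos(-33.0°) = 0.838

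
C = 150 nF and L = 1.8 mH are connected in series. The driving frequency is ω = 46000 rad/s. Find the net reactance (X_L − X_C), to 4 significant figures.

-62.13 Ω

X_L = ωL = 82.80 Ω
X_C = 1/(ωC) = 144.9 Ω
X = 82.80 − 144.9 = -62.13 Ω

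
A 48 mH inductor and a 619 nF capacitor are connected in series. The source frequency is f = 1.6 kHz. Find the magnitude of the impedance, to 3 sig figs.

322 Ω

ω = 2πf = 10050 rad/s
X_L = ωL = 483 Ω
X_C = 1/(ωC) = 161 Ω
Net reactance X = X_L − X_C = 322 Ω
Z = j322 Ω
|Z| = √(0² + 322²) = 322 Ω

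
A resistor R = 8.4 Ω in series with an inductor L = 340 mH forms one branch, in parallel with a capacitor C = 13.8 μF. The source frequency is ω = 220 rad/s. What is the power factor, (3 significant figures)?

X_L = ωL = 74.8 Ω
X_C = 1/(ωC) = 329 Ω
Branch 1 (R+jX_L): Z₁ = 8.40 + j74.8 Ω, |Z₁| = 75.3 Ω
Branch 2 (−jX_C): Z₂ = −j329 Ω
Parallel: Z = Z₁Z₂/(Z₁+Z₂), |Z| = 97.3 Ω, ∠Z = 81.7°
cos φ = cos(81.7°) = 0.144

0.144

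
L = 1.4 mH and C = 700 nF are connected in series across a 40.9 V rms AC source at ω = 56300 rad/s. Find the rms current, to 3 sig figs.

765 mA

X_L = ωL = 78.8 Ω
X_C = 1/(ωC) = 25.4 Ω
Net reactance X = X_L − X_C = 53.4 Ω
Z = j53.4 Ω
|Z| = √(0² + 53.4²) = 53.4 Ω
I = V/|Z| = 40.9/53.4 = 765 mA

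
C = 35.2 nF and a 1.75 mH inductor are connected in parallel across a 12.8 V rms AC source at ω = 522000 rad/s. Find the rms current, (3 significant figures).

X_L = ωL = 914 Ω
X_C = 1/(ωC) = 54.4 Ω
Parallel: admittances add. Y = 1/(jωL) + jωC
Y = (0 + j0.0173) S
|Y| = 0.0173 S → |Z| = 1/|Y| = 57.9 Ω, ∠Z = −∠Y = -90.0°
I = V/|Z| = 12.8/57.9 = 221 mA

221 mA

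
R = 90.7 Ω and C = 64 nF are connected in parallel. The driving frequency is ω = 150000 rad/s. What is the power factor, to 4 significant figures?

X_C = 1/(ωC) = 104.2 Ω
Parallel: admittances add. Y = 1/R + jωC
Y = (0.01103 + j0.009600) S
|Y| = 0.01462 S → |Z| = 1/|Y| = 68.40 Ω, ∠Z = −∠Y = -41.05°
cos φ = cos(-41.05°) = 0.7542

0.7542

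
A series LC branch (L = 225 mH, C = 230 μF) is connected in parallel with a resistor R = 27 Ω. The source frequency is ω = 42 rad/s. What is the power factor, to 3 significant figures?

0.961

X_L = ωL = 9.45 Ω
X_C = 1/(ωC) = 104 Ω
Branch 1: Z₁ = R = 27.0 Ω
Branch 2 (series LC): Z₂ = j(X_L − X_C) = −j94.1 Ω
Parallel: Z = Z₁Z₂/(Z₁+Z₂), |Z| = 26.0 Ω, ∠Z = -16.0°
cos φ = cos(-16.0°) = 0.961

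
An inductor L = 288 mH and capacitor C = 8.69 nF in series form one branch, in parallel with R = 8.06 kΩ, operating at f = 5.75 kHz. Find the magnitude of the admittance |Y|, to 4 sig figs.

186.0 μS

ω = 2πf = 36130 rad/s
X_L = ωL = 10400 Ω
X_C = 1/(ωC) = 3185 Ω
Branch 1: Z₁ = R = 8060 Ω
Branch 2 (series LC): Z₂ = j(X_L − X_C) = j7220 Ω
Parallel: Z = Z₁Z₂/(Z₁+Z₂), |Z| = 5378 Ω, ∠Z = 48.15°
|Y| = 1/|Z| = 186.0 μS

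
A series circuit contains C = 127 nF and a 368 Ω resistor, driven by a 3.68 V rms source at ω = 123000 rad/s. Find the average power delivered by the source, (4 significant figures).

35.72 mW

X_C = 1/(ωC) = 64.02 Ω
Z = 368.0 − j64.02 Ω
|Z| = √(368.0² + 64.02²) = 373.5 Ω
∠Z = arctan(-64.02/368.0) = -9.868°
I = V/|Z| = 9.852 mA
P = VI cos φ = 3.68 × 0.009852 × cos(-9.868°) = 35.72 mW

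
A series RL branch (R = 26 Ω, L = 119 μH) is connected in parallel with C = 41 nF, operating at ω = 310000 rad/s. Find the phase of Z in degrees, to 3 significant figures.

22.9°

X_L = ωL = 36.9 Ω
X_C = 1/(ωC) = 78.7 Ω
Branch 1 (R+jX_L): Z₁ = 26.0 + j36.9 Ω, |Z₁| = 45.1 Ω
Branch 2 (−jX_C): Z₂ = −j78.7 Ω
Parallel: Z = Z₁Z₂/(Z₁+Z₂), |Z| = 72.1 Ω, ∠Z = 22.9°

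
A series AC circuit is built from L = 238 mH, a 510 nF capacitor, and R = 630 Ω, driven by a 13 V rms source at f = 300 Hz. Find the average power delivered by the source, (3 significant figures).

ω = 2πf = 1885 rad/s
X_L = ωL = 449 Ω
X_C = 1/(ωC) = 1040 Ω
Net reactance X = X_L − X_C = -592 Ω
Z = 630 − j592 Ω
|Z| = √(630² + 592²) = 864 Ω
∠Z = arctan(-592/630) = -43.2°
I = V/|Z| = 15.0 mA
P = VI cos φ = 13 × 0.0150 × cos(-43.2°) = 143 mW

143 mW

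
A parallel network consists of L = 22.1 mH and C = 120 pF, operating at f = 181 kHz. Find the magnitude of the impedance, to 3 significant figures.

10300 Ω

ω = 2πf = 1.137e+06 rad/s
X_L = ωL = 25100 Ω
X_C = 1/(ωC) = 7330 Ω
Parallel: admittances add. Y = 1/(jωL) + jωC
Y = (0 + j9.67e-05) S
|Y| = 9.67e-05 S → |Z| = 1/|Y| = 10300 Ω, ∠Z = −∠Y = -90.0°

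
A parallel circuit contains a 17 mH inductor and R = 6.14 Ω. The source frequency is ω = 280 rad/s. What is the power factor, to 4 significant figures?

0.6127

X_L = ωL = 4.760 Ω
Parallel: admittances add. Y = 1/R + 1/(jωL)
Y = (0.1629 − j0.2101) S
|Y| = 0.2658 S → |Z| = 1/|Y| = 3.762 Ω, ∠Z = −∠Y = 52.22°
cos φ = cos(52.22°) = 0.6127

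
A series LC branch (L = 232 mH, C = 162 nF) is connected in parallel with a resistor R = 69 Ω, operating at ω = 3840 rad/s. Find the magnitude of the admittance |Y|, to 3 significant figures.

X_L = ωL = 891 Ω
X_C = 1/(ωC) = 1610 Ω
Branch 1: Z₁ = R = 69.0 Ω
Branch 2 (series LC): Z₂ = j(X_L − X_C) = −j717 Ω
Parallel: Z = Z₁Z₂/(Z₁+Z₂), |Z| = 68.7 Ω, ∠Z = -5.50°
|Y| = 1/|Z| = 14.6 mS

14.6 mS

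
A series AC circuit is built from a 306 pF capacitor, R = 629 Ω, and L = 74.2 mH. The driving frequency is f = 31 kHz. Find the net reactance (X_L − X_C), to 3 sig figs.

ω = 2πf = 194800 rad/s
X_L = ωL = 14500 Ω
X_C = 1/(ωC) = 16800 Ω
X = 14500 − 16800 = -2330 Ω

-2330 Ω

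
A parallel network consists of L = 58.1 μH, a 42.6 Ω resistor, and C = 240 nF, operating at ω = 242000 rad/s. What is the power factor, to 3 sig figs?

X_L = ωL = 14.1 Ω
X_C = 1/(ωC) = 17.2 Ω
Parallel: admittances add. Y = 1/R + 1/(jωL) + jωC
Y = (0.0235 − j0.0130) S
|Y| = 0.0269 S → |Z| = 1/|Y| = 37.2 Ω, ∠Z = −∠Y = 29.1°
cos φ = cos(29.1°) = 0.874

0.874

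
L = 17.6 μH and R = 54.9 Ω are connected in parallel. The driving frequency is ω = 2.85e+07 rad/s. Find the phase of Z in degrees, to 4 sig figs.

X_L = ωL = 501.6 Ω
Parallel: admittances add. Y = 1/R + 1/(jωL)
Y = (0.01821 − j0.001994) S
|Y| = 0.01832 S → |Z| = 1/|Y| = 54.57 Ω, ∠Z = −∠Y = 6.246°

6.246°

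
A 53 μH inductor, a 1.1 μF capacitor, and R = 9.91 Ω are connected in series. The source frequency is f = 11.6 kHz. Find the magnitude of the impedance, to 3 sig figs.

ω = 2πf = 72880 rad/s
X_L = ωL = 3.86 Ω
X_C = 1/(ωC) = 12.5 Ω
Net reactance X = X_L − X_C = -8.61 Ω
Z = 9.91 − j8.61 Ω
|Z| = √(9.91² + 8.61²) = 13.1 Ω

13.1 Ω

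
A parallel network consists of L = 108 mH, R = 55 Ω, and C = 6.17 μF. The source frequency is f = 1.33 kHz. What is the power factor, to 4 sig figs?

0.3390

ω = 2πf = 8357 rad/s
X_L = ωL = 902.5 Ω
X_C = 1/(ωC) = 19.39 Ω
Parallel: admittances add. Y = 1/R + 1/(jωL) + jωC
Y = (0.01818 + j0.05045) S
|Y| = 0.05363 S → |Z| = 1/|Y| = 18.65 Ω, ∠Z = −∠Y = -70.18°
cos φ = cos(-70.18°) = 0.3390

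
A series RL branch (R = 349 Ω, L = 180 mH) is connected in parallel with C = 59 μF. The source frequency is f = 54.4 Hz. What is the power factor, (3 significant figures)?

0.140

ω = 2πf = 341.8 rad/s
X_L = ωL = 61.5 Ω
X_C = 1/(ωC) = 49.6 Ω
Branch 1 (R+jX_L): Z₁ = 349 + j61.5 Ω, |Z₁| = 354 Ω
Branch 2 (−jX_C): Z₂ = −j49.6 Ω
Parallel: Z = Z₁Z₂/(Z₁+Z₂), |Z| = 50.3 Ω, ∠Z = -82.0°
cos φ = cos(-82.0°) = 0.140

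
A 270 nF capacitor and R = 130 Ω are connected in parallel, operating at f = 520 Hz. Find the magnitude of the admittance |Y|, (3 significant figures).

7.74 mS

ω = 2πf = 3267 rad/s
X_C = 1/(ωC) = 1130 Ω
Parallel: admittances add. Y = 1/R + jωC
Y = (0.00769 + j0.000882) S
|Y| = 0.00774 S → |Z| = 1/|Y| = 129 Ω, ∠Z = −∠Y = -6.54°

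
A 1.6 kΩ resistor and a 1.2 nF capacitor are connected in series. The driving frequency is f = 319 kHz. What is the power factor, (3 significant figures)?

0.968

ω = 2πf = 2.004e+06 rad/s
X_C = 1/(ωC) = 416 Ω
Z = 1600 − j416 Ω
|Z| = √(1600² + 416²) = 1650 Ω
∠Z = arctan(-416/1600) = -14.6°
cos φ = cos(-14.6°) = 0.968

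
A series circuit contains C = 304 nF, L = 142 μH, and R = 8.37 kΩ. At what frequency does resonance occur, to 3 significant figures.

24.2 kHz

ω₀ = 1/√(LC) = 1/√(0.000142 × 3.04e-07) = 152200 rad/s
f₀ = ω₀/(2π) = 24.2 kHz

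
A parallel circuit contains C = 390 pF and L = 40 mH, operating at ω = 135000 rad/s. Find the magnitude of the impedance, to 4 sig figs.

X_L = ωL = 5400 Ω
X_C = 1/(ωC) = 18990 Ω
Parallel: admittances add. Y = 1/(jωL) + jωC
Y = (0 − j0.0001325) S
|Y| = 0.0001325 S → |Z| = 1/|Y| = 7545 Ω, ∠Z = −∠Y = 90.00°

7545 Ω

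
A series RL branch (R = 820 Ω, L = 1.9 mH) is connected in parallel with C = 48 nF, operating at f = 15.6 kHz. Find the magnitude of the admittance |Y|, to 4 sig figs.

ω = 2πf = 98020 rad/s
X_L = ωL = 186.2 Ω
X_C = 1/(ωC) = 212.5 Ω
Branch 1 (R+jX_L): Z₁ = 820.0 + j186.2 Ω, |Z₁| = 840.9 Ω
Branch 2 (−jX_C): Z₂ = −j212.5 Ω
Parallel: Z = Z₁Z₂/(Z₁+Z₂), |Z| = 217.8 Ω, ∠Z = -75.37°
|Y| = 1/|Z| = 4.590 mS

4.590 mS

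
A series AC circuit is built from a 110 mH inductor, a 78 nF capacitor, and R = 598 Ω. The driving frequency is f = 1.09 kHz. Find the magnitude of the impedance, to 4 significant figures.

ω = 2πf = 6849 rad/s
X_L = ωL = 753.4 Ω
X_C = 1/(ωC) = 1872 Ω
Net reactance X = X_L − X_C = -1119 Ω
Z = 598.0 − j1119 Ω
|Z| = √(598.0² + 1119²) = 1268 Ω

1268 Ω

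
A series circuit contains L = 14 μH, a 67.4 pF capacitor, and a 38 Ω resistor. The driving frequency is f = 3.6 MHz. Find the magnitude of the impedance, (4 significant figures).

ω = 2πf = 2.262e+07 rad/s
X_L = ωL = 316.7 Ω
X_C = 1/(ωC) = 655.9 Ω
Net reactance X = X_L − X_C = -339.3 Ω
Z = 38.00 − j339.3 Ω
|Z| = √(38.00² + 339.3²) = 341.4 Ω

341.4 Ω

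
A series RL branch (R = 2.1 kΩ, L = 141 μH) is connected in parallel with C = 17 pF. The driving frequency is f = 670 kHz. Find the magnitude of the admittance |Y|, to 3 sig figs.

444 μS

ω = 2πf = 4.21e+06 rad/s
X_L = ωL = 594 Ω
X_C = 1/(ωC) = 14000 Ω
Branch 1 (R+jX_L): Z₁ = 2100 + j594 Ω, |Z₁| = 2180 Ω
Branch 2 (−jX_C): Z₂ = −j14000 Ω
Parallel: Z = Z₁Z₂/(Z₁+Z₂), |Z| = 2250 Ω, ∠Z = 6.86°
|Y| = 1/|Z| = 444 μS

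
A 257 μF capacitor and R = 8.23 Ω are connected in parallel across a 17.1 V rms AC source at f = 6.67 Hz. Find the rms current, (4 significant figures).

ω = 2πf = 41.91 rad/s
X_C = 1/(ωC) = 92.85 Ω
Parallel: admittances add. Y = 1/R + jωC
Y = (0.1215 + j0.01077) S
|Y| = 0.1220 S → |Z| = 1/|Y| = 8.198 Ω, ∠Z = −∠Y = -5.066°
I = V/|Z| = 17.1/8.198 = 2.086 A

2.086 A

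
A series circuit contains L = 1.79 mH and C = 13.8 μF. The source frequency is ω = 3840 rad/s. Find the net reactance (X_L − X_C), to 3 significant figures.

-12.0 Ω

X_L = ωL = 6.87 Ω
X_C = 1/(ωC) = 18.9 Ω
X = 6.87 − 18.9 = -12.0 Ω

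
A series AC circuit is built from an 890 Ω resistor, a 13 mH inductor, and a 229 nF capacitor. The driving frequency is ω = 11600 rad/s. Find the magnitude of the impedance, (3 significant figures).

918 Ω

X_L = ωL = 151 Ω
X_C = 1/(ωC) = 376 Ω
Net reactance X = X_L − X_C = -226 Ω
Z = 890 − j226 Ω
|Z| = √(890² + 226²) = 918 Ω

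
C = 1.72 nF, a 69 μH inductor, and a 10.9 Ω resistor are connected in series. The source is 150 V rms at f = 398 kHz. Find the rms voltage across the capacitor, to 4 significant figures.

572.4 V

ω = 2πf = 2.501e+06 rad/s
X_L = ωL = 172.5 Ω
X_C = 1/(ωC) = 232.5 Ω
Net reactance X = X_L − X_C = -59.94 Ω
Z = 10.90 − j59.94 Ω
|Z| = √(10.90² + 59.94²) = 60.93 Ω
I = V/|Z| = 2.462 A
V_C = I·|Z_C| = 2.462 × 232.5 = 572.4 V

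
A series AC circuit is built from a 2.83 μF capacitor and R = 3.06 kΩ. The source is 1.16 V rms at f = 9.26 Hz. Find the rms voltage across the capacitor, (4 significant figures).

1.036 V

ω = 2πf = 58.18 rad/s
X_C = 1/(ωC) = 6073 Ω
Z = 3060 − j6073 Ω
|Z| = √(3060² + 6073²) = 6801 Ω
I = V/|Z| = 170.6 μA
V_C = I·|Z_C| = 0.0001706 × 6073 = 1.036 V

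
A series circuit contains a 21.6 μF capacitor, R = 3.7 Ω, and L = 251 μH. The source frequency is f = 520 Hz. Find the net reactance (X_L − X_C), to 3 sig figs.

-13.3 Ω

ω = 2πf = 3267 rad/s
X_L = ωL = 0.820 Ω
X_C = 1/(ωC) = 14.2 Ω
X = 0.820 − 14.2 = -13.3 Ω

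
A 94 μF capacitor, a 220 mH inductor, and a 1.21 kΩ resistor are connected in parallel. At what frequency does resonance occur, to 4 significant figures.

35.00 Hz

ω₀ = 1/√(LC) = 1/√(0.22 × 9.4e-05) = 219.9 rad/s
f₀ = ω₀/(2π) = 35.00 Hz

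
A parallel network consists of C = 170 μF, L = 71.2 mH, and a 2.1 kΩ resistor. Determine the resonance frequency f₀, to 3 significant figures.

ω₀ = 1/√(LC) = 1/√(0.0712 × 0.00017) = 287.4 rad/s
f₀ = ω₀/(2π) = 45.7 Hz

45.7 Hz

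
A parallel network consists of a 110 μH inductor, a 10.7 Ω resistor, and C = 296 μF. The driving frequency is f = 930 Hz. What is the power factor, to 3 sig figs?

ω = 2πf = 5843 rad/s
X_L = ωL = 0.643 Ω
X_C = 1/(ωC) = 0.578 Ω
Parallel: admittances add. Y = 1/R + 1/(jωL) + jωC
Y = (0.0935 + j0.174) S
|Y| = 0.197 S → |Z| = 1/|Y| = 5.07 Ω, ∠Z = −∠Y = -61.7°
cos φ = cos(-61.7°) = 0.473

0.473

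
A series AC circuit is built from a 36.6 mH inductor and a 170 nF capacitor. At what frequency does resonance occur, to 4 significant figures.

2.018 kHz

ω₀ = 1/√(LC) = 1/√(0.0366 × 1.7e-07) = 12680 rad/s
f₀ = ω₀/(2π) = 2.018 kHz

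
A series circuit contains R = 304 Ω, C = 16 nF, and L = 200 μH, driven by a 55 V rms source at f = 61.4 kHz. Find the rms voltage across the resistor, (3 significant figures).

ω = 2πf = 385800 rad/s
X_L = ωL = 77.2 Ω
X_C = 1/(ωC) = 162 Ω
Net reactance X = X_L − X_C = -84.8 Ω
Z = 304 − j84.8 Ω
|Z| = √(304² + 84.8²) = 316 Ω
I = V/|Z| = 174 mA
V_R = I·|Z_R| = 0.174 × 304 = 53.0 V

53.0 V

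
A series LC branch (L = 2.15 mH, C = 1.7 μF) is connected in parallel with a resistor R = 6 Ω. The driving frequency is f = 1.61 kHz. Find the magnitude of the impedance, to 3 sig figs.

5.92 Ω

ω = 2πf = 10120 rad/s
X_L = ωL = 21.7 Ω
X_C = 1/(ωC) = 58.1 Ω
Branch 1: Z₁ = R = 6.00 Ω
Branch 2 (series LC): Z₂ = j(X_L − X_C) = −j36.4 Ω
Parallel: Z = Z₁Z₂/(Z₁+Z₂), |Z| = 5.92 Ω, ∠Z = -9.36°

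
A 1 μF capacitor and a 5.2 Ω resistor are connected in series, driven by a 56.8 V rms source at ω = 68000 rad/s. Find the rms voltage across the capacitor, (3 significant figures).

53.6 V

X_C = 1/(ωC) = 14.7 Ω
Z = 5.20 − j14.7 Ω
|Z| = √(5.20² + 14.7²) = 15.6 Ω
I = V/|Z| = 3.64 A
V_C = I·|Z_C| = 3.64 × 14.7 = 53.6 V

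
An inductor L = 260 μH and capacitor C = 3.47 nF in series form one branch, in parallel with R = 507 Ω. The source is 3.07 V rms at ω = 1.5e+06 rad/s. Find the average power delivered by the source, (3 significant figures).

X_L = ωL = 390 Ω
X_C = 1/(ωC) = 192 Ω
Branch 1: Z₁ = R = 507 Ω
Branch 2 (series LC): Z₂ = j(X_L − X_C) = j198 Ω
Parallel: Z = Z₁Z₂/(Z₁+Z₂), |Z| = 184 Ω, ∠Z = 68.7°
I = V/|Z| = 16.7 mA
P = VI cos φ = 3.07 × 0.0167 × cos(68.7°) = 18.6 mW

18.6 mW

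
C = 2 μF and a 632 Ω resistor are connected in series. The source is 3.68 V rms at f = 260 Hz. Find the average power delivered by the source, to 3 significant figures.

17.4 mW

ω = 2πf = 1634 rad/s
X_C = 1/(ωC) = 306 Ω
Z = 632 − j306 Ω
|Z| = √(632² + 306²) = 702 Ω
∠Z = arctan(-306/632) = -25.8°
I = V/|Z| = 5.24 mA
P = VI cos φ = 3.68 × 0.00524 × cos(-25.8°) = 17.4 mW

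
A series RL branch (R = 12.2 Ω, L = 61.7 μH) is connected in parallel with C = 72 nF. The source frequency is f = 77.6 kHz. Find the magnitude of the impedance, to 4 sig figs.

ω = 2πf = 487600 rad/s
X_L = ωL = 30.08 Ω
X_C = 1/(ωC) = 28.49 Ω
Branch 1 (R+jX_L): Z₁ = 12.20 + j30.08 Ω, |Z₁| = 32.46 Ω
Branch 2 (−jX_C): Z₂ = −j28.49 Ω
Parallel: Z = Z₁Z₂/(Z₁+Z₂), |Z| = 75.16 Ω, ∠Z = -29.54°

75.16 Ω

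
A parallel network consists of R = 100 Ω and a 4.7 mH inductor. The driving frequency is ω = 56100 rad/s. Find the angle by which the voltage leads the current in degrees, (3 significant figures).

20.8°

X_L = ωL = 264 Ω
Parallel: admittances add. Y = 1/R + 1/(jωL)
Y = (0.0100 − j0.00379) S
|Y| = 0.0107 S → |Z| = 1/|Y| = 93.5 Ω, ∠Z = −∠Y = 20.8°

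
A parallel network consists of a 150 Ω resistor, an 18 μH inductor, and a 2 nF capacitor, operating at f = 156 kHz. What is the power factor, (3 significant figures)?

0.121

ω = 2πf = 980200 rad/s
X_L = ωL = 17.6 Ω
X_C = 1/(ωC) = 510 Ω
Parallel: admittances add. Y = 1/R + 1/(jωL) + jωC
Y = (0.00667 − j0.0547) S
|Y| = 0.0551 S → |Z| = 1/|Y| = 18.1 Ω, ∠Z = −∠Y = 83.1°
cos φ = cos(83.1°) = 0.121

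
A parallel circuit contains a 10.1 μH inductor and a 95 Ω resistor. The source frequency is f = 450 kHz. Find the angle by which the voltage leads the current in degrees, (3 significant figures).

73.3°

ω = 2πf = 2.827e+06 rad/s
X_L = ωL = 28.6 Ω
Parallel: admittances add. Y = 1/R + 1/(jωL)
Y = (0.0105 − j0.0350) S
|Y| = 0.0366 S → |Z| = 1/|Y| = 27.3 Ω, ∠Z = −∠Y = 73.3°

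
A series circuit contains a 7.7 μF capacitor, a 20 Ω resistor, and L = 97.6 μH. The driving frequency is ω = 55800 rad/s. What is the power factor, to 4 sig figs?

X_L = ωL = 5.446 Ω
X_C = 1/(ωC) = 2.327 Ω
Net reactance X = X_L − X_C = 3.119 Ω
Z = 20.00 + j3.119 Ω
|Z| = √(20.00² + 3.119²) = 20.24 Ω
∠Z = arctan(3.119/20.00) = 8.863°
cos φ = cos(8.863°) = 0.9881

0.9881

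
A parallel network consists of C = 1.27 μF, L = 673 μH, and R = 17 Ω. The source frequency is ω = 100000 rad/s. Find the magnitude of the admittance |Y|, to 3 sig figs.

127 mS

X_L = ωL = 67.3 Ω
X_C = 1/(ωC) = 7.87 Ω
Parallel: admittances add. Y = 1/R + 1/(jωL) + jωC
Y = (0.0588 + j0.112) S
|Y| = 0.127 S → |Z| = 1/|Y| = 7.90 Ω, ∠Z = −∠Y = -62.3°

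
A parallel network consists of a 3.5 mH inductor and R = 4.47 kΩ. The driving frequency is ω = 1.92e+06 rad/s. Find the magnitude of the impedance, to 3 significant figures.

X_L = ωL = 6720 Ω
Parallel: admittances add. Y = 1/R + 1/(jωL)
Y = (0.000224 − j0.000149) S
|Y| = 0.000269 S → |Z| = 1/|Y| = 3720 Ω, ∠Z = −∠Y = 33.6°

3720 Ω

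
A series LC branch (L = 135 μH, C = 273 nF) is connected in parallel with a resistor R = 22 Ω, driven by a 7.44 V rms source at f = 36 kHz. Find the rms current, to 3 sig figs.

ω = 2πf = 226200 rad/s
X_L = ωL = 30.5 Ω
X_C = 1/(ωC) = 16.2 Ω
Branch 1: Z₁ = R = 22.0 Ω
Branch 2 (series LC): Z₂ = j(X_L − X_C) = j14.3 Ω
Parallel: Z = Z₁Z₂/(Z₁+Z₂), |Z| = 12.0 Ω, ∠Z = 56.9°
I = V/|Z| = 7.44/12.0 = 619 mA

619 mA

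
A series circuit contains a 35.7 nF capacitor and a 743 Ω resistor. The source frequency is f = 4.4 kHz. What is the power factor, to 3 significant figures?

0.591

ω = 2πf = 27650 rad/s
X_C = 1/(ωC) = 1010 Ω
Z = 743 − j1010 Ω
|Z| = √(743² + 1010²) = 1260 Ω
∠Z = arctan(-1010/743) = -53.7°
cos φ = cos(-53.7°) = 0.591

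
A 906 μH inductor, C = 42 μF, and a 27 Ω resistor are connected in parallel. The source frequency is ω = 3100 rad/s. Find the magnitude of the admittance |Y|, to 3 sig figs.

X_L = ωL = 2.81 Ω
X_C = 1/(ωC) = 7.68 Ω
Parallel: admittances add. Y = 1/R + 1/(jωL) + jωC
Y = (0.0370 − j0.226) S
|Y| = 0.229 S → |Z| = 1/|Y| = 4.37 Ω, ∠Z = −∠Y = 80.7°

229 mS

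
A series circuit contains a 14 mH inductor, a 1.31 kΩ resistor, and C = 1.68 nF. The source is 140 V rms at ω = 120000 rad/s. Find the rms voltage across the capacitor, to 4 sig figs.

196.6 V

X_L = ωL = 1680 Ω
X_C = 1/(ωC) = 4960 Ω
Net reactance X = X_L − X_C = -3280 Ω
Z = 1310 − j3280 Ω
|Z| = √(1310² + 3280²) = 3532 Ω
I = V/|Z| = 39.64 mA
V_C = I·|Z_C| = 0.03964 × 4960 = 196.6 V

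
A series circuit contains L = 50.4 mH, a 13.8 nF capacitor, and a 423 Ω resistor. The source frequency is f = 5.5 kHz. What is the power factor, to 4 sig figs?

ω = 2πf = 34560 rad/s
X_L = ωL = 1742 Ω
X_C = 1/(ωC) = 2097 Ω
Net reactance X = X_L − X_C = -355.2 Ω
Z = 423.0 − j355.2 Ω
|Z| = √(423.0² + 355.2²) = 552.4 Ω
∠Z = arctan(-355.2/423.0) = -40.02°
cos φ = cos(-40.02°) = 0.7658

0.7658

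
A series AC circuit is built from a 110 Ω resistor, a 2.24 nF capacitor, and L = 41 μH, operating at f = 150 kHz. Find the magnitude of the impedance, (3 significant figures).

ω = 2πf = 942500 rad/s
X_L = ωL = 38.6 Ω
X_C = 1/(ωC) = 474 Ω
Net reactance X = X_L − X_C = -435 Ω
Z = 110 − j435 Ω
|Z| = √(110² + 435²) = 449 Ω

449 Ω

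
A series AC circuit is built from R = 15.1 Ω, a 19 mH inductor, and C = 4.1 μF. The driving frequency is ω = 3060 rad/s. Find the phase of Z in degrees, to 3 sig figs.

X_L = ωL = 58.1 Ω
X_C = 1/(ωC) = 79.7 Ω
Net reactance X = X_L − X_C = -21.6 Ω
Z = 15.1 − j21.6 Ω
|Z| = √(15.1² + 21.6²) = 26.3 Ω
∠Z = arctan(-21.6/15.1) = -55.0°

-55.0°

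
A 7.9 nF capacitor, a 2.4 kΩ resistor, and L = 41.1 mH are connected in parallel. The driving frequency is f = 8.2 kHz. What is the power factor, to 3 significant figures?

ω = 2πf = 51520 rad/s
X_L = ωL = 2120 Ω
X_C = 1/(ωC) = 2460 Ω
Parallel: admittances add. Y = 1/R + 1/(jωL) + jωC
Y = (0.000417 − j6.52e-05) S
|Y| = 0.000422 S → |Z| = 1/|Y| = 2370 Ω, ∠Z = −∠Y = 8.90°
cos φ = cos(8.90°) = 0.988

0.988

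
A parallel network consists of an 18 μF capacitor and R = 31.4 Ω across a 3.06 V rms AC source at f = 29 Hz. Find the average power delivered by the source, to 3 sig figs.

ω = 2πf = 182.2 rad/s
X_C = 1/(ωC) = 305 Ω
Parallel: admittances add. Y = 1/R + jωC
Y = (0.0318 + j0.00328) S
|Y| = 0.0320 S → |Z| = 1/|Y| = 31.2 Ω, ∠Z = −∠Y = -5.88°
I = V/|Z| = 98.0 mA
P = VI cos φ = 3.06 × 0.0980 × cos(-5.88°) = 298 mW

298 mW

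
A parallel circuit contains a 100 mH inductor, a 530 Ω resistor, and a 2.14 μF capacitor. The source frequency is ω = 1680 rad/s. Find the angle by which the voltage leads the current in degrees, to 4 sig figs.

51.32°

X_L = ωL = 168.0 Ω
X_C = 1/(ωC) = 278.1 Ω
Parallel: admittances add. Y = 1/R + 1/(jωL) + jωC
Y = (0.001887 − j0.002357) S
|Y| = 0.003019 S → |Z| = 1/|Y| = 331.2 Ω, ∠Z = −∠Y = 51.32°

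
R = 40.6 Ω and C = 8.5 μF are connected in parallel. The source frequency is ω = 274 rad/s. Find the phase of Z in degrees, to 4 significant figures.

X_C = 1/(ωC) = 429.4 Ω
Parallel: admittances add. Y = 1/R + jωC
Y = (0.02463 + j0.002329) S
|Y| = 0.02474 S → |Z| = 1/|Y| = 40.42 Ω, ∠Z = −∠Y = -5.402°

-5.402°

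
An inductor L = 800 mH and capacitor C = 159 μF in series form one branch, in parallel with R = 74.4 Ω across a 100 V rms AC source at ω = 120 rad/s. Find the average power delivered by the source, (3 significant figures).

134 W

X_L = ωL = 96.0 Ω
X_C = 1/(ωC) = 52.4 Ω
Branch 1: Z₁ = R = 74.4 Ω
Branch 2 (series LC): Z₂ = j(X_L − X_C) = j43.6 Ω
Parallel: Z = Z₁Z₂/(Z₁+Z₂), |Z| = 37.6 Ω, ∠Z = 59.6°
I = V/|Z| = 2.66 A
P = VI cos φ = 100 × 2.66 × cos(59.6°) = 134 W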